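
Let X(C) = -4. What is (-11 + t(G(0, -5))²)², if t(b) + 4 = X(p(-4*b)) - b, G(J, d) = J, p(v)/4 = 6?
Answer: 2809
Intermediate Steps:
p(v) = 24 (p(v) = 4*6 = 24)
t(b) = -8 - b (t(b) = -4 + (-4 - b) = -8 - b)
(-11 + t(G(0, -5))²)² = (-11 + (-8 - 1*0)²)² = (-11 + (-8 + 0)²)² = (-11 + (-8)²)² = (-11 + 64)² = 53² = 2809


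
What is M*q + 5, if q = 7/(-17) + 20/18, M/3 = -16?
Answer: -1457/51 ≈ -28.569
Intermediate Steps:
M = -48 (M = 3*(-16) = -48)
q = 107/153 (q = 7*(-1/17) + 20*(1/18) = -7/17 + 10/9 = 107/153 ≈ 0.69935)
M*q + 5 = -48*107/153 + 5 = -1712/51 + 5 = -1457/51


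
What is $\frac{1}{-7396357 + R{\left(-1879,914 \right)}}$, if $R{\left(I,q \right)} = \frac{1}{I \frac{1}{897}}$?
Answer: $- \frac{1879}{13897755700} \approx -1.352 \cdot 10^{-7}$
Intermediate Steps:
$R{\left(I,q \right)} = \frac{897}{I}$ ($R{\left(I,q \right)} = \frac{1}{I \frac{1}{897}} = \frac{1}{\frac{1}{897} I} = \frac{897}{I}$)
$\frac{1}{-7396357 + R{\left(-1879,914 \right)}} = \frac{1}{-7396357 + \frac{897}{-1879}} = \frac{1}{-7396357 + 897 \left(- \frac{1}{1879}\right)} = \frac{1}{-7396357 - \frac{897}{1879}} = \frac{1}{- \frac{13897755700}{1879}} = - \frac{1879}{13897755700}$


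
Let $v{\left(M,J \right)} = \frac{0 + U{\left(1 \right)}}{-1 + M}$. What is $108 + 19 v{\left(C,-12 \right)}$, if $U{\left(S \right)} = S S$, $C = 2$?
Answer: $127$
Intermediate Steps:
$U{\left(S \right)} = S^{2}$
$v{\left(M,J \right)} = \frac{1}{-1 + M}$ ($v{\left(M,J \right)} = \frac{0 + 1^{2}}{-1 + M} = \frac{0 + 1}{-1 + M} = 1 \frac{1}{-1 + M} = \frac{1}{-1 + M}$)
$108 + 19 v{\left(C,-12 \right)} = 108 + \frac{19}{-1 + 2} = 108 + \frac{19}{1} = 108 + 19 \cdot 1 = 108 + 19 = 127$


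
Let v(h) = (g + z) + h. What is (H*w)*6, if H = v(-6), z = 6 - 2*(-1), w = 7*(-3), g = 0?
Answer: -252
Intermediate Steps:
w = -21
z = 8 (z = 6 + 2 = 8)
v(h) = 8 + h (v(h) = (0 + 8) + h = 8 + h)
H = 2 (H = 8 - 6 = 2)
(H*w)*6 = (2*(-21))*6 = -42*6 = -252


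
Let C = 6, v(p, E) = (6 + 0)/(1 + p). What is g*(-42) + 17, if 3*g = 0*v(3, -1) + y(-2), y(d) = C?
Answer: -67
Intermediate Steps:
v(p, E) = 6/(1 + p)
y(d) = 6
g = 2 (g = (0*(6/(1 + 3)) + 6)/3 = (0*(6/4) + 6)/3 = (0*(6*(¼)) + 6)/3 = (0*(3/2) + 6)/3 = (0 + 6)/3 = (⅓)*6 = 2)
g*(-42) + 17 = 2*(-42) + 17 = -84 + 17 = -67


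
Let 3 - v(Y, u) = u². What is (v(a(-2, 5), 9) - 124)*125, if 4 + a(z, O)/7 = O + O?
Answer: -25250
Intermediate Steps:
a(z, O) = -28 + 14*O (a(z, O) = -28 + 7*(O + O) = -28 + 7*(2*O) = -28 + 14*O)
v(Y, u) = 3 - u²
(v(a(-2, 5), 9) - 124)*125 = ((3 - 1*9²) - 124)*125 = ((3 - 1*81) - 124)*125 = ((3 - 81) - 124)*125 = (-78 - 124)*125 = -202*125 = -25250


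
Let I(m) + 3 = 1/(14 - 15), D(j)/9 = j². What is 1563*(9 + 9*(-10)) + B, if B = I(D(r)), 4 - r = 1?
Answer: -126607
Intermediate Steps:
r = 3 (r = 4 - 1*1 = 4 - 1 = 3)
D(j) = 9*j²
I(m) = -4 (I(m) = -3 + 1/(14 - 15) = -3 + 1/(-1) = -3 - 1 = -4)
B = -4
1563*(9 + 9*(-10)) + B = 1563*(9 + 9*(-10)) - 4 = 1563*(9 - 90) - 4 = 1563*(-81) - 4 = -126603 - 4 = -126607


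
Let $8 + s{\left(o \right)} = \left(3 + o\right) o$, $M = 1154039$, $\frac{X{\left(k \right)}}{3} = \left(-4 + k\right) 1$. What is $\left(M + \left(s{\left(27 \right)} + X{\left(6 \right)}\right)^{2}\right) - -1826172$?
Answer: $3633075$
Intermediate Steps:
$X{\left(k \right)} = -12 + 3 k$ ($X{\left(k \right)} = 3 \left(-4 + k\right) 1 = 3 \left(-4 + k\right) = -12 + 3 k$)
$s{\left(o \right)} = -8 + o \left(3 + o\right)$ ($s{\left(o \right)} = -8 + \left(3 + o\right) o = -8 + o \left(3 + o\right)$)
$\left(M + \left(s{\left(27 \right)} + X{\left(6 \right)}\right)^{2}\right) - -1826172 = \left(1154039 + \left(\left(-8 + 27^{2} + 3 \cdot 27\right) + \left(-12 + 3 \cdot 6\right)\right)^{2}\right) - -1826172 = \left(1154039 + \left(\left(-8 + 729 + 81\right) + \left(-12 + 18\right)\right)^{2}\right) + 1826172 = \left(1154039 + \left(802 + 6\right)^{2}\right) + 1826172 = \left(1154039 + 808^{2}\right) + 1826172 = \left(1154039 + 652864\right) + 1826172 = 1806903 + 1826172 = 3633075$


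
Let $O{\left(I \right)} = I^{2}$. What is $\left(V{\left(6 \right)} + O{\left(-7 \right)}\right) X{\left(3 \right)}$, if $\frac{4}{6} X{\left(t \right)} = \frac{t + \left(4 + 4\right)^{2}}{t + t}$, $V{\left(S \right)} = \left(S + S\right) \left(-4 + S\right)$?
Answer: $\frac{4891}{4} \approx 1222.8$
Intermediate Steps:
$V{\left(S \right)} = 2 S \left(-4 + S\right)$
$X{\left(t \right)} = \frac{3 \left(64 + t\right)}{4 t}$ ($X{\left(t \right)} = \frac{3 \frac{t + \left(4 + 4\right)^{2}}{t + t}}{2} = \frac{3 \frac{t + 8^{2}}{2 t}}{2} = \frac{3 \left(t + 64\right) \frac{1}{2 t}}{2} = \frac{3 \left(64 + t\right) \frac{1}{2 t}}{2} = \frac{3 \frac{64 + t}{2 t}}{2} = \frac{3 \left(64 + t\right)}{4 t}$)
$\left(V{\left(6 \right)} + O{\left(-7 \right)}\right) X{\left(3 \right)} = \left(2 \cdot 6 \left(-4 + 6\right) + \left(-7\right)^{2}\right) \left(\frac{3}{4} + \frac{48}{3}\right) = \left(2 \cdot 6 \cdot 2 + 49\right) \left(\frac{3}{4} + 48 \cdot \frac{1}{3}\right) = \left(24 + 49\right) \left(\frac{3}{4} + 16\right) = 73 \cdot \frac{67}{4} = \frac{4891}{4}$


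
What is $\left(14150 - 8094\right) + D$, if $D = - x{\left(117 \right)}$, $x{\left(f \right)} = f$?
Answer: $5939$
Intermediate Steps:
$D = -117$ ($D = \left(-1\right) 117 = -117$)
$\left(14150 - 8094\right) + D = \left(14150 - 8094\right) - 117 = 6056 - 117 = 5939$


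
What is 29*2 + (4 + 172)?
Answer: 234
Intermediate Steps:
29*2 + (4 + 172) = 58 + 176 = 234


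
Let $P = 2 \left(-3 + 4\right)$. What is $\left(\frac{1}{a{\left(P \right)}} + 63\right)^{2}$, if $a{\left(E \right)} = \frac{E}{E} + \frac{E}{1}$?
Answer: $\frac{36100}{9} \approx 4011.1$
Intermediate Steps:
$P = 2$ ($P = 2 \cdot 1 = 2$)
$a{\left(E \right)} = 1 + E$ ($a{\left(E \right)} = 1 + E 1 = 1 + E$)
$\left(\frac{1}{a{\left(P \right)}} + 63\right)^{2} = \left(\frac{1}{1 + 2} + 63\right)^{2} = \left(\frac{1}{3} + 63\right)^{2} = \left(\frac{190}{3}\right)^{2} = \frac{36100}{9}$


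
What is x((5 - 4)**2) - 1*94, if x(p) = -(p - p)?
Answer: -94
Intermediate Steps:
x(p) = 0 (x(p) = -1*0 = 0)
x((5 - 4)**2) - 1*94 = 0 - 1*94 = 0 - 94 = -94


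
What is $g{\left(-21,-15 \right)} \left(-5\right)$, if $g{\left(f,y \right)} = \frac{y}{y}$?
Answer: $-5$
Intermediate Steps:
$g{\left(f,y \right)} = 1$
$g{\left(-21,-15 \right)} \left(-5\right) = 1 \left(-5\right) = -5$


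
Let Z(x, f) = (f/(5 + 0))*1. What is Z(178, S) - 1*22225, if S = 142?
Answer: -110983/5 ≈ -22197.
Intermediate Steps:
Z(x, f) = f/5 (Z(x, f) = (f/5)*1 = f/5)
Z(178, S) - 1*22225 = (1/5)*142 - 1*22225 = 142/5 - 22225 = -110983/5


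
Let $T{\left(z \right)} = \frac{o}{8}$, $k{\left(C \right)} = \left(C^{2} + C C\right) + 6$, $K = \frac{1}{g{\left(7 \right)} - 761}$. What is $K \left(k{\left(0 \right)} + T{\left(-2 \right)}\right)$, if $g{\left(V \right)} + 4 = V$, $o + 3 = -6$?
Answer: $- \frac{39}{6064} \approx -0.0064314$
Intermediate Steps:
$o = -9$ ($o = -3 - 6 = -9$)
$g{\left(V \right)} = -4 + V$
$K = - \frac{1}{758}$ ($K = \frac{1}{\left(-4 + 7\right) - 761} = \frac{1}{3 - 761} = \frac{1}{-758} = - \frac{1}{758} \approx -0.0013193$)
$k{\left(C \right)} = 6 + 2 C^{2}$ ($k{\left(C \right)} = \left(C^{2} + C^{2}\right) + 6 = 2 C^{2} + 6 = 6 + 2 C^{2}$)
$T{\left(z \right)} = - \frac{9}{8}$
$K \left(k{\left(0 \right)} + T{\left(-2 \right)}\right) = - \frac{\left(6 + 2 \cdot 0^{2}\right) - \frac{9}{8}}{758} = - \frac{\left(6 + 2 \cdot 0\right) - \frac{9}{8}}{758} = - \frac{\left(6 + 0\right) - \frac{9}{8}}{758} = - \frac{6 - \frac{9}{8}}{758} = \left(- \frac{1}{758}\right) \frac{39}{8} = - \frac{39}{6064}$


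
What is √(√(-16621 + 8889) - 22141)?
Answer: √(-22141 + 2*I*√1933) ≈ 0.2955 + 148.8*I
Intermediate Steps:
√(√(-16621 + 8889) - 22141) = √(√(-7732) - 22141) = √(2*I*√1933 - 22141) = √(-22141 + 2*I*√1933)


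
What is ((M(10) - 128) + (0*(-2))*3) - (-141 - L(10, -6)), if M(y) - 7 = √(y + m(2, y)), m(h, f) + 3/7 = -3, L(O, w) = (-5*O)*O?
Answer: -480 + √322/7 ≈ -477.44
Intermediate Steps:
L(O, w) = -5*O²
m(h, f) = -24/7 (m(h, f) = -3/7 - 3 = -24/7)
M(y) = 7 + √(-24/7 + y) (M(y) = 7 + √(y - 24/7) = 7 + √(-24/7 + y))
((M(10) - 128) + (0*(-2))*3) - (-141 - L(10, -6)) = (((7 + √(-168 + 49*10)/7) - 128) + (0*(-2))*3) - (-141 - (-5)*10²) = (((7 + √(-168 + 490)/7) - 128) + 0*3) - (-141 - (-5)*100) = (((7 + √322/7) - 128) + 0) - (-141 - 1*(-500)) = ((-121 + √322/7) + 0) - (-141 + 500) = (-121 + √322/7) - 1*359 = (-121 + √322/7) - 359 = -480 + √322/7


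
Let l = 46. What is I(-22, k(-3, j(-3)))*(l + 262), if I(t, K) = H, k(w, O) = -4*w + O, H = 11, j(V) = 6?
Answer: 3388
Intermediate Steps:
k(w, O) = O - 4*w
I(t, K) = 11
I(-22, k(-3, j(-3)))*(l + 262) = 11*(46 + 262) = 11*308 = 3388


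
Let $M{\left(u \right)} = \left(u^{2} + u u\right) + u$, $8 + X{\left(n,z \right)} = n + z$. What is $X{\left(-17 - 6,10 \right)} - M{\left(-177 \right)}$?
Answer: $-62502$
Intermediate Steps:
$X{\left(n,z \right)} = -8 + n + z$ ($X{\left(n,z \right)} = -8 + \left(n + z\right) = -8 + n + z$)
$M{\left(u \right)} = u + 2 u^{2}$ ($M{\left(u \right)} = \left(u^{2} + u^{2}\right) + u = 2 u^{2} + u = u + 2 u^{2}$)
$X{\left(-17 - 6,10 \right)} - M{\left(-177 \right)} = \left(-8 - 23 + 10\right) - - 177 \left(1 + 2 \left(-177\right)\right) = \left(-8 - 23 + 10\right) - - 177 \left(1 - 354\right) = \left(-8 - 23 + 10\right) - \left(-177\right) \left(-353\right) = -21 - 62481 = -62502$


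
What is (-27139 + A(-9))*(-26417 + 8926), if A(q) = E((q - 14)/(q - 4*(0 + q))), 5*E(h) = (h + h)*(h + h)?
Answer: 1730201656649/3645 ≈ 4.7468e+8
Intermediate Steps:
E(h) = 4*h²/5 (E(h) = ((h + h)*(h + h))/5 = ((2*h)*(2*h))/5 = (4*h²)/5 = 4*h²/5)
A(q) = 4*(-14 + q)²/(45*q²) (A(q) = 4*((q - 14)/(q - 4*(0 + q)))²/5 = 4*((-14 + q)/(q - 4*q))²/5 = 4*((-14 + q)/((-3*q)))²/5 = 4*((-14 + q)*(-1/(3*q)))²/5 = 4*(-(-14 + q)/(3*q))²/5 = 4*((-14 + q)²/(9*q²))/5 = 4*(-14 + q)²/(45*q²))
(-27139 + A(-9))*(-26417 + 8926) = (-27139 + (4/45)*(-14 - 9)²/(-9)²)*(-26417 + 8926) = (-27139 + (4/45)*(1/81)*(-23)²)*(-17491) = (-27139 + (4/45)*(1/81)*529)*(-17491) = (-27139 + 2116/3645)*(-17491) = -98919539/3645*(-17491) = 1730201656649/3645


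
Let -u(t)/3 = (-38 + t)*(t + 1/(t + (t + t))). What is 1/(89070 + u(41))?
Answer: 41/3636738 ≈ 1.1274e-5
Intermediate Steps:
u(t) = -3*(-38 + t)*(t + 1/(3*t)) (u(t) = -3*(-38 + t)*(t + 1/(t + (t + t))) = -3*(-38 + t)*(t + 1/(t + 2*t)) = -3*(-38 + t)*(t + 1/(3*t)))
1/(89070 + u(41)) = 1/(89070 + (-1 - 3*41² + 38/41 + 114*41)) = 1/(89070 + (-1 - 3*1681 + 38*(1/41) + 4674)) = 1/(89070 + (-1 - 5043 + 38/41 + 4674)) = 1/(89070 - 15132/41) = 1/(3636738/41) = 41/3636738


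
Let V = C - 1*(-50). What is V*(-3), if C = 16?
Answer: -198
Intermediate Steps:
V = 66 (V = 16 - 1*(-50) = 16 + 50 = 66)
V*(-3) = 66*(-3) = -198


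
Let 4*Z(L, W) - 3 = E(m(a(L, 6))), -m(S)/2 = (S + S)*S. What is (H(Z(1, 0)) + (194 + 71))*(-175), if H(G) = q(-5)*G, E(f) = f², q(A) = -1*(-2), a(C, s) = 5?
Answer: -1843275/2 ≈ -9.2164e+5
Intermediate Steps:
q(A) = 2
m(S) = -4*S² (m(S) = -2*(S + S)*S = -2*2*S*S = -4*S²)
Z(L, W) = 10003/4 (Z(L, W) = ¾ + (-4*5²)²/4 = ¾ + (-4*25)²/4 = ¾ + (¼)*(-100)² = ¾ + (¼)*10000 = ¾ + 2500 = 10003/4)
H(G) = 2*G
(H(Z(1, 0)) + (194 + 71))*(-175) = (2*(10003/4) + (194 + 71))*(-175) = (10003/2 + 265)*(-175) = (10533/2)*(-175) = -1843275/2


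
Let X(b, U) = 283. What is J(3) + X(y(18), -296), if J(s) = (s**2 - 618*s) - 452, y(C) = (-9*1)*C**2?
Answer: -2014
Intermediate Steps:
y(C) = -9*C**2
J(s) = -452 + s**2 - 618*s
J(3) + X(y(18), -296) = (-452 + 3**2 - 618*3) + 283 = (-452 + 9 - 1854) + 283 = -2297 + 283 = -2014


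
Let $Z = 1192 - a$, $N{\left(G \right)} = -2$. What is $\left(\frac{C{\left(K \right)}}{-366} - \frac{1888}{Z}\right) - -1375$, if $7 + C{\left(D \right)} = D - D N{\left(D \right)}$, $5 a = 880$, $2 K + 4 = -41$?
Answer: $\frac{127671671}{92964} \approx 1373.3$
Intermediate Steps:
$K = - \frac{45}{2}$ ($K = -2 + \frac{1}{2} \left(-41\right) = -2 - \frac{41}{2} = - \frac{45}{2} \approx -22.5$)
$a = 176$ ($a = \frac{1}{5} \cdot 880 = 176$)
$Z = 1016$ ($Z = 1192 - 176 = 1016$)
$C{\left(D \right)} = -7 + 3 D$ ($C{\left(D \right)} = -7 - \left(- D + D \left(-2\right)\right) = -7 + \left(D - - 2 D\right) = -7 + \left(D + 2 D\right) = -7 + 3 D$)
$\left(\frac{C{\left(K \right)}}{-366} - \frac{1888}{Z}\right) - -1375 = \left(\frac{-7 + 3 \left(- \frac{45}{2}\right)}{-366} - \frac{1888}{1016}\right) - -1375 = \left(\left(-7 - \frac{135}{2}\right) \left(- \frac{1}{366}\right) - \frac{236}{127}\right) + 1375 = \left(\left(- \frac{149}{2}\right) \left(- \frac{1}{366}\right) - \frac{236}{127}\right) + 1375 = \left(\frac{149}{732} - \frac{236}{127}\right) + 1375 = - \frac{153829}{92964} + 1375 = \frac{127671671}{92964}$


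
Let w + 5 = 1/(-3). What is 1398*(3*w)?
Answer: -22368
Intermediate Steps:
w = -16/3 (w = -5 + 1/(-3) = -5 - ⅓ = -16/3 ≈ -5.3333)
1398*(3*w) = 1398*(3*(-16/3)) = 1398*(-16) = -22368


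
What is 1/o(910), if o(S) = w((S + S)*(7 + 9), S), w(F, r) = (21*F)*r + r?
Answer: 1/556484110 ≈ 1.7970e-9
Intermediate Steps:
w(F, r) = r + 21*F*r (w(F, r) = 21*F*r + r = r + 21*F*r)
o(S) = S*(1 + 672*S) (o(S) = S*(1 + 21*((S + S)*(7 + 9))) = S*(1 + 21*((2*S)*16)) = S*(1 + 21*(32*S)) = S*(1 + 672*S))
1/o(910) = 1/(910*(1 + 672*910)) = 1/(910*(1 + 611520)) = 1/(910*611521) = 1/556484110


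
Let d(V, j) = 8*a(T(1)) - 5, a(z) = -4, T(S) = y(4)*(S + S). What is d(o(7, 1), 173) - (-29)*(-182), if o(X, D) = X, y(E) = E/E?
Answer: -5315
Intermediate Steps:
y(E) = 1
T(S) = 2*S (T(S) = 1*(S + S) = 1*(2*S) = 2*S)
d(V, j) = -37 (d(V, j) = 8*(-4) - 5 = -32 - 5 = -37)
d(o(7, 1), 173) - (-29)*(-182) = -37 - (-29)*(-182) = -37 - 1*5278 = -37 - 5278 = -5315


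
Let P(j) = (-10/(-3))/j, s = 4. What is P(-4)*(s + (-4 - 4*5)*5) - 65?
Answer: 95/3 ≈ 31.667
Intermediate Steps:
P(j) = 10/(3*j) (P(j) = (-10*(-1/3))/j = 10/(3*j))
P(-4)*(s + (-4 - 4*5)*5) - 65 = ((10/3)/(-4))*(4 + (-4 - 4*5)*5) - 65 = ((10/3)*(-1/4))*(4 + (-4 - 20)*5) - 65 = -5*(4 - 24*5)/6 - 65 = -5*(4 - 120)/6 - 65 = -5/6*(-116) - 65 = 290/3 - 65 = 95/3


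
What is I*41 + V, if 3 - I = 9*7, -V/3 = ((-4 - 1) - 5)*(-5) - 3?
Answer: -2601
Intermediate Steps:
V = -141 (V = -3*(((-4 - 1) - 5)*(-5) - 3) = -3*((-5 - 5)*(-5) - 3) = -3*(-10*(-5) - 3) = -3*(50 - 3) = -3*47 = -141)
I = -60 (I = 3 - 9*7 = 3 - 1*63 = 3 - 63 = -60)
I*41 + V = -60*41 - 141 = -2460 - 141 = -2601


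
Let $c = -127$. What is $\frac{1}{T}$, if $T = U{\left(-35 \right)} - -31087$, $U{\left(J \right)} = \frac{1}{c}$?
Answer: $\frac{127}{3948048} \approx 3.2168 \cdot 10^{-5}$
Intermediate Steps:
$U{\left(J \right)} = - \frac{1}{127}$ ($U{\left(J \right)} = \frac{1}{-127} = - \frac{1}{127}$)
$T = \frac{3948048}{127}$ ($T = - \frac{1}{127} - -31087 = - \frac{1}{127} + 31087 = \frac{3948048}{127} \approx 31087.0$)
$\frac{1}{T} = \frac{1}{\frac{3948048}{127}} = \frac{127}{3948048}$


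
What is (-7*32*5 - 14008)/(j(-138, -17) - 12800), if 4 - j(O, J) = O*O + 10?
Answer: 7564/15925 ≈ 0.47498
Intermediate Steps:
j(O, J) = -6 - O² (j(O, J) = 4 - (O*O + 10) = 4 - (O² + 10) = 4 - (10 + O²) = 4 + (-10 - O²) = -6 - O²)
(-7*32*5 - 14008)/(j(-138, -17) - 12800) = (-7*32*5 - 14008)/((-6 - 1*(-138)²) - 12800) = (-224*5 - 14008)/((-6 - 1*19044) - 12800) = (-1120 - 14008)/((-6 - 19044) - 12800) = -15128/(-19050 - 12800) = -15128/(-31850) = -15128*(-1/31850) = 7564/15925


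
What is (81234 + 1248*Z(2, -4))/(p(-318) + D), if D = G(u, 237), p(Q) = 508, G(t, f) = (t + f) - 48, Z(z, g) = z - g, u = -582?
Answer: 88722/115 ≈ 771.50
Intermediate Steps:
G(t, f) = -48 + f + t (G(t, f) = (f + t) - 48 = -48 + f + t)
D = -393 (D = -48 + 237 - 582 = -393)
(81234 + 1248*Z(2, -4))/(p(-318) + D) = (81234 + 1248*(2 - 1*(-4)))/(508 - 393) = (81234 + 1248*(2 + 4))/115 = (81234 + 1248*6)*(1/115) = (81234 + 7488)*(1/115) = 88722*(1/115) = 88722/115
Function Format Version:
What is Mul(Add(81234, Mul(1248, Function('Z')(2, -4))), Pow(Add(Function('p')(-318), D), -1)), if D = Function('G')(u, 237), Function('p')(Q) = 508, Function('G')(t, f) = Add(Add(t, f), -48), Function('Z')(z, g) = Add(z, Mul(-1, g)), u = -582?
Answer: Rational(88722, 115) ≈ 771.50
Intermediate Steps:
Function('G')(t, f) = Add(-48, f, t) (Function('G')(t, f) = Add(Add(f, t), -48) = Add(-48, f, t))
D = -393 (D = Add(-48, 237, -582) = -393)
Mul(Add(81234, Mul(1248, Function('Z')(2, -4))), Pow(Add(Function('p')(-318), D), -1)) = Mul(Add(81234, Mul(1248, Add(2, Mul(-1, -4)))), Pow(Add(508, -393), -1)) = Mul(Add(81234, Mul(1248, Add(2, 4))), Pow(115, -1)) = Mul(Add(81234, Mul(1248, 6)), Rational(1, 115)) = Mul(Add(81234, 7488), Rational(1, 115)) = Mul(88722, Rational(1, 115)) = Rational(88722, 115)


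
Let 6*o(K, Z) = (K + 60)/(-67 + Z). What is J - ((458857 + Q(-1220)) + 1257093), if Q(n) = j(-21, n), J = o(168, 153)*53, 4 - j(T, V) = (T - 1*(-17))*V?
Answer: -73575175/43 ≈ -1.7111e+6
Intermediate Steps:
j(T, V) = 4 - V*(17 + T) (j(T, V) = 4 - (T - 1*(-17))*V = 4 - (T + 17)*V = 4 - (17 + T)*V = 4 - V*(17 + T))
o(K, Z) = (60 + K)/(6*(-67 + Z)) (o(K, Z) = ((K + 60)/(-67 + Z))/6 = ((60 + K)/(-67 + Z))/6 = (60 + K)/(6*(-67 + Z)))
J = 1007/43 (J = ((60 + 168)/(6*(-67 + 153)))*53 = ((⅙)*228/86)*53 = ((⅙)*(1/86)*228)*53 = (19/43)*53 = 1007/43 ≈ 23.419)
Q(n) = 4 + 4*n (Q(n) = 4 - 17*n - 1*(-21)*n = 4 - 17*n + 21*n = 4 + 4*n)
J - ((458857 + Q(-1220)) + 1257093) = 1007/43 - ((458857 + (4 + 4*(-1220))) + 1257093) = 1007/43 - ((458857 + (4 - 4880)) + 1257093) = 1007/43 - ((458857 - 4876) + 1257093) = 1007/43 - (453981 + 1257093) = 1007/43 - 1*1711074 = 1007/43 - 1711074 = -73575175/43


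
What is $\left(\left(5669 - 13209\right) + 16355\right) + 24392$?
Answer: $33207$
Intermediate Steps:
$\left(\left(5669 - 13209\right) + 16355\right) + 24392 = \left(-7540 + 16355\right) + 24392 = 8815 + 24392 = 33207$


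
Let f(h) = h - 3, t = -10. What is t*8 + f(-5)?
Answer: -88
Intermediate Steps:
f(h) = -3 + h
t*8 + f(-5) = -10*8 + (-3 - 5) = -80 - 8 = -88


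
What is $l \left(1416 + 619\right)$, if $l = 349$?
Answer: $710215$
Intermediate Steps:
$l \left(1416 + 619\right) = 349 \left(1416 + 619\right) = 349 \cdot 2035 = 710215$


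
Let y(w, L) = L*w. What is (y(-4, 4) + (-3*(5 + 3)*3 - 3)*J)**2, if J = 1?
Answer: 8281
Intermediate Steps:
(y(-4, 4) + (-3*(5 + 3)*3 - 3)*J)**2 = (4*(-4) + (-3*(5 + 3)*3 - 3)*1)**2 = (-16 + (-24*3 - 3)*1)**2 = (-16 + (-3*24 - 3)*1)**2 = (-16 + (-72 - 3)*1)**2 = (-16 - 75*1)**2 = (-16 - 75)**2 = (-91)**2 = 8281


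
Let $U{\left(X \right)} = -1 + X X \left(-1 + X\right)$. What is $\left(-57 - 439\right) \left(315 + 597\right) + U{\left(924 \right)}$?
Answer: $787582895$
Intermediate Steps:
$U{\left(X \right)} = -1 + X^{2} \left(-1 + X\right)$
$\left(-57 - 439\right) \left(315 + 597\right) + U{\left(924 \right)} = \left(-57 - 439\right) \left(315 + 597\right) - \left(853777 - 788889024\right) = \left(-496\right) 912 - -788035247 = -452352 - -788035247 = -452352 + 788035247 = 787582895$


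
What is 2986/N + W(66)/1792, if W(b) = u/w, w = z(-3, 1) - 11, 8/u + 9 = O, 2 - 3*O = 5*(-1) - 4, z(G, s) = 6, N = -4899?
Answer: -53494423/87790080 ≈ -0.60934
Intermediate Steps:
O = 11/3 (O = ⅔ - (5*(-1) - 4)/3 = ⅔ - (-5 - 4)/3 = ⅔ - ⅓*(-9) = ⅔ + 3 = 11/3 ≈ 3.6667)
u = -3/2 (u = 8/(-9 + 11/3) = 8/(-16/3) = 8*(-3/16) = -3/2 ≈ -1.5000)
w = -5 (w = 6 - 11 = -5)
W(b) = 3/10 (W(b) = -3/2/(-5) = -3/2*(-⅕) = 3/10)
2986/N + W(66)/1792 = 2986/(-4899) + (3/10)/1792 = 2986*(-1/4899) + (3/10)*(1/1792) = -2986/4899 + 3/17920 = -53494423/87790080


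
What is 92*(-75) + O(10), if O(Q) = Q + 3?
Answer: -6887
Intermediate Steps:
O(Q) = 3 + Q
92*(-75) + O(10) = 92*(-75) + (3 + 10) = -6900 + 13 = -6887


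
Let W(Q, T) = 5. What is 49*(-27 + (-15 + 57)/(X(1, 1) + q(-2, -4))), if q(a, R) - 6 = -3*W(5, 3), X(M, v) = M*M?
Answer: -6321/4 ≈ -1580.3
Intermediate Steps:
X(M, v) = M²
q(a, R) = -9 (q(a, R) = 6 - 3*5 = 6 - 15 = -9)
49*(-27 + (-15 + 57)/(X(1, 1) + q(-2, -4))) = 49*(-27 + (-15 + 57)/(1² - 9)) = 49*(-27 + 42/(1 - 9)) = 49*(-27 + 42/(-8)) = 49*(-27 + 42*(-⅛)) = 49*(-27 - 21/4) = 49*(-129/4) = -6321/4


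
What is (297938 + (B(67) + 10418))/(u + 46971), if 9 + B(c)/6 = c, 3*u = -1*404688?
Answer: -308704/87925 ≈ -3.5110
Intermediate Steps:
u = -134896 (u = (-1*404688)/3 = (⅓)*(-404688) = -134896)
B(c) = -54 + 6*c
(297938 + (B(67) + 10418))/(u + 46971) = (297938 + ((-54 + 6*67) + 10418))/(-134896 + 46971) = (297938 + ((-54 + 402) + 10418))/(-87925) = (297938 + (348 + 10418))*(-1/87925) = (297938 + 10766)*(-1/87925) = 308704*(-1/87925) = -308704/87925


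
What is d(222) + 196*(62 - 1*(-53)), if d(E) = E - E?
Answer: 22540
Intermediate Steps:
d(E) = 0
d(222) + 196*(62 - 1*(-53)) = 0 + 196*(62 - 1*(-53)) = 0 + 196*(62 + 53) = 0 + 196*115 = 0 + 22540 = 22540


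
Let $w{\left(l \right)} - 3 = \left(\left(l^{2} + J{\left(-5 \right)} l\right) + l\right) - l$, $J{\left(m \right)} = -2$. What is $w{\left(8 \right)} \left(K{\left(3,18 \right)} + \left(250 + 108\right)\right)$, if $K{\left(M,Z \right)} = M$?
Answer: $18411$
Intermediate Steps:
$w{\left(l \right)} = 3 + l^{2} - 2 l$ ($w{\left(l \right)} = 3 - \left(- l^{2} + 2 l\right) = 3 + \left(l^{2} - 2 l\right) = 3 + l^{2} - 2 l$)
$w{\left(8 \right)} \left(K{\left(3,18 \right)} + \left(250 + 108\right)\right) = \left(3 + 8^{2} - 16\right) \left(3 + \left(250 + 108\right)\right) = \left(3 + 64 - 16\right) \left(3 + 358\right) = 51 \cdot 361 = 18411$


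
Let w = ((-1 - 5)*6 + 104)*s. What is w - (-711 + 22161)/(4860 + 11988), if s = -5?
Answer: -73715/216 ≈ -341.27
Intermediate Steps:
w = -340 (w = ((-1 - 5)*6 + 104)*(-5) = (-6*6 + 104)*(-5) = (-36 + 104)*(-5) = 68*(-5) = -340)
w - (-711 + 22161)/(4860 + 11988) = -340 - (-711 + 22161)/(4860 + 11988) = -340 - 21450/16848 = -340 - 1*275/216 = -340 - 275/216 = -73715/216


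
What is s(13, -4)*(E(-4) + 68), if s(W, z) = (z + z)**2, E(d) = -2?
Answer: 4224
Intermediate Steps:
s(W, z) = 4*z**2 (s(W, z) = (2*z)**2 = 4*z**2)
s(13, -4)*(E(-4) + 68) = (4*(-4)**2)*(-2 + 68) = (4*16)*66 = 64*66 = 4224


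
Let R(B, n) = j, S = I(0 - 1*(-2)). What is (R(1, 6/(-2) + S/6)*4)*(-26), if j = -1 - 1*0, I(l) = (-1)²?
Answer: 104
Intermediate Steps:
I(l) = 1
j = -1 (j = -1 + 0 = -1)
S = 1
R(B, n) = -1
(R(1, 6/(-2) + S/6)*4)*(-26) = -1*4*(-26) = -4*(-26) = 104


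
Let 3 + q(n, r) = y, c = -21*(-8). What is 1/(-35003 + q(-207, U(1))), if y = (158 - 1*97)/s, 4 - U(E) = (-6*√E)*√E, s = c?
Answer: -168/5880947 ≈ -2.8567e-5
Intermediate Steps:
c = 168
s = 168
U(E) = 4 + 6*E (U(E) = 4 - (-6*√E)*√E = 4 - (-6)*E = 4 + 6*E)
y = 61/168 (y = (158 - 1*97)/168 = (158 - 97)*(1/168) = 61*(1/168) = 61/168 ≈ 0.36310)
q(n, r) = -443/168 (q(n, r) = -3 + 61/168 = -443/168)
1/(-35003 + q(-207, U(1))) = 1/(-35003 - 443/168) = 1/(-5880947/168) = -168/5880947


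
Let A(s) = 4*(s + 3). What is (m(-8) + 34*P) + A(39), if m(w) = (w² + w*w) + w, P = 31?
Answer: 1342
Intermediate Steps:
m(w) = w + 2*w² (m(w) = (w² + w²) + w = 2*w² + w = w + 2*w²)
A(s) = 12 + 4*s (A(s) = 4*(3 + s) = 12 + 4*s)
(m(-8) + 34*P) + A(39) = (-8*(1 + 2*(-8)) + 34*31) + (12 + 4*39) = (-8*(1 - 16) + 1054) + (12 + 156) = (-8*(-15) + 1054) + 168 = (120 + 1054) + 168 = 1174 + 168 = 1342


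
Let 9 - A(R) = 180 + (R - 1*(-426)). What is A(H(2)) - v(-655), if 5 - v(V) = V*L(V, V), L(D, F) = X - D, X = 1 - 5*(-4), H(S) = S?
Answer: -443384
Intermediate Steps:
X = 21 (X = 1 + 20 = 21)
L(D, F) = 21 - D
v(V) = 5 - V*(21 - V)
A(R) = -597 - R (A(R) = 9 - (180 + (R - 1*(-426))) = 9 - (180 + (R + 426)) = 9 - (180 + (426 + R)) = 9 - (606 + R) = 9 + (-606 - R) = -597 - R)
A(H(2)) - v(-655) = (-597 - 1*2) - (5 - 655*(-21 - 655)) = (-597 - 2) - (5 - 655*(-676)) = -599 - (5 + 442780) = -599 - 1*442785 = -599 - 442785 = -443384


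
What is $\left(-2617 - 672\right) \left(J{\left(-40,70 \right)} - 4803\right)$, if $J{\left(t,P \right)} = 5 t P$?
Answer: $61843067$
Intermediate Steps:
$J{\left(t,P \right)} = 5 P t$
$\left(-2617 - 672\right) \left(J{\left(-40,70 \right)} - 4803\right) = \left(-2617 - 672\right) \left(5 \cdot 70 \left(-40\right) - 4803\right) = - 3289 \left(-14000 - 4803\right) = \left(-3289\right) \left(-18803\right) = 61843067$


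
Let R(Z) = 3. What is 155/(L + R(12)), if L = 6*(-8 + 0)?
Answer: -31/9 ≈ -3.4444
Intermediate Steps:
L = -48 (L = 6*(-8) = -48)
155/(L + R(12)) = 155/(-48 + 3) = 155/(-45) = 155*(-1/45) = -31/9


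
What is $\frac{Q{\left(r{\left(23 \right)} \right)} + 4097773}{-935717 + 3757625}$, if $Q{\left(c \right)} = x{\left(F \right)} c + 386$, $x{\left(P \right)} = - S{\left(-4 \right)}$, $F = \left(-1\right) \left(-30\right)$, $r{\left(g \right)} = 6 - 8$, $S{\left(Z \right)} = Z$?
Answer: $\frac{4098151}{2821908} \approx 1.4523$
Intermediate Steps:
$r{\left(g \right)} = -2$ ($r{\left(g \right)} = 6 - 8 = -2$)
$F = 30$
$x{\left(P \right)} = 4$ ($x{\left(P \right)} = \left(-1\right) \left(-4\right) = 4$)
$Q{\left(c \right)} = 386 + 4 c$ ($Q{\left(c \right)} = 4 c + 386 = 386 + 4 c$)
$\frac{Q{\left(r{\left(23 \right)} \right)} + 4097773}{-935717 + 3757625} = \frac{\left(386 + 4 \left(-2\right)\right) + 4097773}{-935717 + 3757625} = \frac{\left(386 - 8\right) + 4097773}{2821908} = \left(378 + 4097773\right) \frac{1}{2821908} = 4098151 \cdot \frac{1}{2821908} = \frac{4098151}{2821908}$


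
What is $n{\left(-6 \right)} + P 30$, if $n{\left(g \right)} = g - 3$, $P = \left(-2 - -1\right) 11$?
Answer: $-339$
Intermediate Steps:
$P = -11$ ($P = \left(-2 + 1\right) 11 = \left(-1\right) 11 = -11$)
$n{\left(g \right)} = -3 + g$ ($n{\left(g \right)} = g - 3 = -3 + g$)
$n{\left(-6 \right)} + P 30 = \left(-3 - 6\right) - 330 = -9 - 330 = -339$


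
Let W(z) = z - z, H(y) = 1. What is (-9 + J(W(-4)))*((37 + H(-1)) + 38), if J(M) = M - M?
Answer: -684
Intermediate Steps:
W(z) = 0
J(M) = 0
(-9 + J(W(-4)))*((37 + H(-1)) + 38) = (-9 + 0)*((37 + 1) + 38) = -9*(38 + 38) = -9*76 = -684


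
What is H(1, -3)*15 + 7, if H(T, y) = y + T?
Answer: -23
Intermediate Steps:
H(T, y) = T + y
H(1, -3)*15 + 7 = (1 - 3)*15 + 7 = -2*15 + 7 = -30 + 7 = -23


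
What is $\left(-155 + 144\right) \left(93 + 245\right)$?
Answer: $-3718$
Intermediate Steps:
$\left(-155 + 144\right) \left(93 + 245\right) = \left(-11\right) 338 = -3718$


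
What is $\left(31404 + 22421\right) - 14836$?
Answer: $38989$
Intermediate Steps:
$\left(31404 + 22421\right) - 14836 = 53825 - 14836 = 38989$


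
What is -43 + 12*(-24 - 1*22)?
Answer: -595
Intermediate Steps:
-43 + 12*(-24 - 1*22) = -43 + 12*(-24 - 22) = -43 + 12*(-46) = -43 - 552 = -595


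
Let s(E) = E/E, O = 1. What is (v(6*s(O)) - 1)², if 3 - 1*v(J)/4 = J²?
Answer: 17689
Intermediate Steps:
s(E) = 1
v(J) = 12 - 4*J²
(v(6*s(O)) - 1)² = ((12 - 4*(6*1)²) - 1)² = ((12 - 4*6²) - 1)² = ((12 - 4*36) - 1)² = ((12 - 144) - 1)² = (-132 - 1)² = (-133)² = 17689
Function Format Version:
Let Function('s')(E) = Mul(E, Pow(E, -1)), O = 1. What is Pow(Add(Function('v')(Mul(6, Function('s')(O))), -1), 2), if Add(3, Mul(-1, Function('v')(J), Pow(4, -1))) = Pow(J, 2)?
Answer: 17689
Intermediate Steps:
Function('s')(E) = 1
Function('v')(J) = Add(12, Mul(-4, Pow(J, 2)))
Pow(Add(Function('v')(Mul(6, Function('s')(O))), -1), 2) = Pow(Add(Add(12, Mul(-4, Pow(Mul(6, 1), 2))), -1), 2) = Pow(Add(Add(12, Mul(-4, Pow(6, 2))), -1), 2) = Pow(Add(Add(12, Mul(-4, 36)), -1), 2) = Pow(Add(Add(12, -144), -1), 2) = Pow(Add(-132, -1), 2) = Pow(-133, 2) = 17689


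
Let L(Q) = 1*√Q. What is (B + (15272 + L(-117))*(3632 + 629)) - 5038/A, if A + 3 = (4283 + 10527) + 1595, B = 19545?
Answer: 533832094418/8201 + 12783*I*√13 ≈ 6.5094e+7 + 46090.0*I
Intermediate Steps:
L(Q) = √Q
A = 16402 (A = -3 + ((4283 + 10527) + 1595) = -3 + (14810 + 1595) = -3 + 16405 = 16402)
(B + (15272 + L(-117))*(3632 + 629)) - 5038/A = (19545 + (15272 + √(-117))*(3632 + 629)) - 5038/16402 = (19545 + (15272 + 3*I*√13)*4261) - 5038*1/16402 = (19545 + (65073992 + 12783*I*√13)) - 2519/8201 = (65093537 + 12783*I*√13) - 2519/8201 = 533832094418/8201 + 12783*I*√13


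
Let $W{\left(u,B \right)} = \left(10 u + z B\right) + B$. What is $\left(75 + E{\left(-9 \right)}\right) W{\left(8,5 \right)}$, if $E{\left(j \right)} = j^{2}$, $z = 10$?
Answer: $21060$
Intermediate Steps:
$W{\left(u,B \right)} = 10 u + 11 B$ ($W{\left(u,B \right)} = \left(10 u + 10 B\right) + B = \left(10 B + 10 u\right) + B = 10 u + 11 B$)
$\left(75 + E{\left(-9 \right)}\right) W{\left(8,5 \right)} = \left(75 + \left(-9\right)^{2}\right) \left(10 \cdot 8 + 11 \cdot 5\right) = \left(75 + 81\right) \left(80 + 55\right) = 156 \cdot 135 = 21060$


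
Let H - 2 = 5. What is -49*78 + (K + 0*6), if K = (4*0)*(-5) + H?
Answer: -3815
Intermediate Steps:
H = 7 (H = 2 + 5 = 7)
K = 7 (K = (4*0)*(-5) + 7 = 0*(-5) + 7 = 0 + 7 = 7)
-49*78 + (K + 0*6) = -49*78 + (7 + 0*6) = -3822 + (7 + 0) = -3822 + 7 = -3815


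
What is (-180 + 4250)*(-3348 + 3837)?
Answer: 1990230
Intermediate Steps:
(-180 + 4250)*(-3348 + 3837) = 4070*489 = 1990230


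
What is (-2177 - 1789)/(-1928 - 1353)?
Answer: 3966/3281 ≈ 1.2088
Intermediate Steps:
(-2177 - 1789)/(-1928 - 1353) = -3966/(-3281) = -3966*(-1/3281) = 3966/3281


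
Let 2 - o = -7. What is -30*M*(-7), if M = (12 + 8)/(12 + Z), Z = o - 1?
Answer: 210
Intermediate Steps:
o = 9 (o = 2 - 1*(-7) = 2 + 7 = 9)
Z = 8 (Z = 9 - 1 = 8)
M = 1 (M = (12 + 8)/(12 + 8) = 20/20 = 20*(1/20) = 1)
-30*M*(-7) = -30*1*(-7) = -30*(-7) = 210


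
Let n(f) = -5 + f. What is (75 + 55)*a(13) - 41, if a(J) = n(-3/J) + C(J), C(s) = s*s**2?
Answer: 284889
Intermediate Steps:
C(s) = s**3
a(J) = -5 + J**3 - 3/J (a(J) = (-5 - 3/J) + J**3 = -5 + J**3 - 3/J)
(75 + 55)*a(13) - 41 = (75 + 55)*(-5 + 13**3 - 3/13) - 41 = 130*(-5 + 2197 - 3*1/13) - 41 = 130*(-5 + 2197 - 3/13) - 41 = 130*(28493/13) - 41 = 284930 - 41 = 284889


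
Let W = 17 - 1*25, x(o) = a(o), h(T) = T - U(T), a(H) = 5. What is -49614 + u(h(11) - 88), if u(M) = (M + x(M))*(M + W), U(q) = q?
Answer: -41646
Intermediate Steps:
h(T) = 0 (h(T) = T - T = 0)
x(o) = 5
W = -8 (W = 17 - 25 = -8)
u(M) = (-8 + M)*(5 + M) (u(M) = (M + 5)*(M - 8) = (5 + M)*(-8 + M) = (-8 + M)*(5 + M))
-49614 + u(h(11) - 88) = -49614 + (-40 + (0 - 88)² - 3*(0 - 88)) = -49614 + (-40 + (-88)² - 3*(-88)) = -49614 + (-40 + 7744 + 264) = -49614 + 7968 = -41646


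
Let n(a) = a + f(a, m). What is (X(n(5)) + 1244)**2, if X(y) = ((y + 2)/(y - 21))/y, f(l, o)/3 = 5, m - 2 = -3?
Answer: 154480041/100 ≈ 1.5448e+6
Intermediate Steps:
m = -1 (m = 2 - 3 = -1)
f(l, o) = 15 (f(l, o) = 3*5 = 15)
n(a) = 15 + a (n(a) = a + 15 = 15 + a)
X(y) = (2 + y)/(y*(-21 + y)) (X(y) = ((2 + y)/(-21 + y))/y = (2 + y)/(y*(-21 + y)))
(X(n(5)) + 1244)**2 = ((2 + (15 + 5))/((15 + 5)*(-21 + (15 + 5))) + 1244)**2 = ((2 + 20)/(20*(-21 + 20)) + 1244)**2 = ((1/20)*22/(-1) + 1244)**2 = ((1/20)*(-1)*22 + 1244)**2 = (-11/10 + 1244)**2 = (12429/10)**2 = 154480041/100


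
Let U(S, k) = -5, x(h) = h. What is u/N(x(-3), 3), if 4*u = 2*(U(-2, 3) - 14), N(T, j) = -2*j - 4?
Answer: 19/20 ≈ 0.95000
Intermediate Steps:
N(T, j) = -4 - 2*j
u = -19/2 (u = (2*(-5 - 14))/4 = (2*(-19))/4 = (¼)*(-38) = -19/2 ≈ -9.5000)
u/N(x(-3), 3) = -19/(2*(-4 - 2*3)) = -19/(2*(-4 - 6)) = -19/2/(-10) = -19/2*(-⅒) = 19/20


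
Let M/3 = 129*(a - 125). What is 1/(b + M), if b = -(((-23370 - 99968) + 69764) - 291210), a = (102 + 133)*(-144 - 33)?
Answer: -1/15800856 ≈ -6.3288e-8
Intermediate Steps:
a = -41595 (a = 235*(-177) = -41595)
M = -16145640 (M = 3*(129*(-41595 - 125)) = 3*(129*(-41720)) = 3*(-5381880) = -16145640)
b = 344784 (b = -((-123338 + 69764) - 291210) = -(-53574 - 291210) = -1*(-344784) = 344784)
1/(b + M) = 1/(344784 - 16145640) = 1/(-15800856) = -1/15800856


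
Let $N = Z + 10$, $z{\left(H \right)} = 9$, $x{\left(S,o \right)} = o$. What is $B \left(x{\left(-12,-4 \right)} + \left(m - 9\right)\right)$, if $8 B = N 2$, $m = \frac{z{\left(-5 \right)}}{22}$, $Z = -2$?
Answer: $- \frac{277}{11} \approx -25.182$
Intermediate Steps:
$N = 8$ ($N = -2 + 10 = 8$)
$m = \frac{9}{22} \approx 0.40909$
$B = 2$ ($B = \frac{8 \cdot 2}{8} = \frac{1}{8} \cdot 16 = 2$)
$B \left(x{\left(-12,-4 \right)} + \left(m - 9\right)\right) = 2 \left(-4 + \left(\frac{9}{22} - 9\right)\right) = 2 \left(-4 - \frac{189}{22}\right) = 2 \left(- \frac{277}{22}\right) = - \frac{277}{11}$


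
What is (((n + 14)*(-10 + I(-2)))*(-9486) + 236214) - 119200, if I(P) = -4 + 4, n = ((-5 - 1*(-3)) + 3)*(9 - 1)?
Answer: 2203934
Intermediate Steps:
n = 8 (n = ((-5 + 3) + 3)*8 = (-2 + 3)*8 = 1*8 = 8)
I(P) = 0
(((n + 14)*(-10 + I(-2)))*(-9486) + 236214) - 119200 = (((8 + 14)*(-10 + 0))*(-9486) + 236214) - 119200 = ((22*(-10))*(-9486) + 236214) - 119200 = (-220*(-9486) + 236214) - 119200 = (2086920 + 236214) - 119200 = 2323134 - 119200 = 2203934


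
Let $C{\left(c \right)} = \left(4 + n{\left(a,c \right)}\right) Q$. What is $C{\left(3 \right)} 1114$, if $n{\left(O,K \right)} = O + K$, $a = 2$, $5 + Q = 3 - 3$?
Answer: $-50130$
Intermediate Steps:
$Q = -5$ ($Q = -5 + \left(3 - 3\right) = -5 + 0 = -5$)
$n{\left(O,K \right)} = K + O$
$C{\left(c \right)} = -30 - 5 c$ ($C{\left(c \right)} = \left(4 + \left(c + 2\right)\right) \left(-5\right) = \left(4 + \left(2 + c\right)\right) \left(-5\right) = \left(6 + c\right) \left(-5\right) = -30 - 5 c$)
$C{\left(3 \right)} 1114 = \left(-30 - 15\right) 1114 = \left(-45\right) 1114 = -50130$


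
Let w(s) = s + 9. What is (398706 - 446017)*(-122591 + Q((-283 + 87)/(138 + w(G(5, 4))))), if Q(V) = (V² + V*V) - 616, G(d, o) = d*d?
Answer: 10777679563651/1849 ≈ 5.8289e+9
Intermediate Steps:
G(d, o) = d²
w(s) = 9 + s
Q(V) = -616 + 2*V² (Q(V) = (V² + V²) - 616 = 2*V² - 616 = -616 + 2*V²)
(398706 - 446017)*(-122591 + Q((-283 + 87)/(138 + w(G(5, 4))))) = (398706 - 446017)*(-122591 + (-616 + 2*((-283 + 87)/(138 + (9 + 5²)))²)) = -47311*(-122591 + (-616 + 2*(-196/(138 + (9 + 25)))²)) = -47311*(-122591 + (-616 + 2*(-196/(138 + 34))²)) = -47311*(-122591 + (-616 + 2*(-196/172)²)) = -47311*(-122591 + (-616 + 2*(-196*1/172)²)) = -47311*(-122591 + (-616 + 2*(-49/43)²)) = -47311*(-122591 + (-616 + 2*(2401/1849))) = -47311*(-122591 + (-616 + 4802/1849)) = -47311*(-122591 - 1134182/1849) = -47311*(-227804941/1849) = 10777679563651/1849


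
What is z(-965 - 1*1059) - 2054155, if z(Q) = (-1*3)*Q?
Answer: -2048083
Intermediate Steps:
z(Q) = -3*Q
z(-965 - 1*1059) - 2054155 = -3*(-965 - 1*1059) - 2054155 = -3*(-965 - 1059) - 2054155 = -3*(-2024) - 2054155 = 6072 - 2054155 = -2048083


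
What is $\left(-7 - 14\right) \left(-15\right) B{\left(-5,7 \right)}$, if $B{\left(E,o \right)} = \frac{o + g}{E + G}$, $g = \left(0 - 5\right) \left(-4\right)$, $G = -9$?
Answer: $- \frac{1215}{2} \approx -607.5$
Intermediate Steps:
$g = 20$ ($g = \left(-5\right) \left(-4\right) = 20$)
$B{\left(E,o \right)} = \frac{20 + o}{-9 + E}$ ($B{\left(E,o \right)} = \frac{o + 20}{E - 9} = \frac{20 + o}{-9 + E}$)
$\left(-7 - 14\right) \left(-15\right) B{\left(-5,7 \right)} = \left(-7 - 14\right) \left(-15\right) \frac{20 + 7}{-9 - 5} = \left(-21\right) \left(-15\right) \frac{1}{-14} \cdot 27 = 315 \left(\left(- \frac{1}{14}\right) 27\right) = 315 \left(- \frac{27}{14}\right) = - \frac{1215}{2}$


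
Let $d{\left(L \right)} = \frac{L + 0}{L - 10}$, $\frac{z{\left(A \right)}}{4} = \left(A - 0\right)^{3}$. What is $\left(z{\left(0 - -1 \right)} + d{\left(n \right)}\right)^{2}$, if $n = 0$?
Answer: $16$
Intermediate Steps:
$z{\left(A \right)} = 4 A^{3}$ ($z{\left(A \right)} = 4 \left(A - 0\right)^{3} = 4 \left(A + 0\right)^{3} = 4 A^{3}$)
$d{\left(L \right)} = \frac{L}{-10 + L}$
$\left(z{\left(0 - -1 \right)} + d{\left(n \right)}\right)^{2} = \left(4 \left(0 - -1\right)^{3} + \frac{0}{-10 + 0}\right)^{2} = \left(4 \left(0 + 1\right)^{3} + \frac{0}{-10}\right)^{2} = \left(4 \cdot 1^{3} + 0 \left(- \frac{1}{10}\right)\right)^{2} = \left(4 \cdot 1 + 0\right)^{2} = \left(4 + 0\right)^{2} = 4^{2} = 16$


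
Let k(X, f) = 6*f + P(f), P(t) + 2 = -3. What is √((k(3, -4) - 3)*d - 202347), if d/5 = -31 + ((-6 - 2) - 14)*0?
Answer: 17*I*√683 ≈ 444.28*I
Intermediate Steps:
P(t) = -5 (P(t) = -2 - 3 = -5)
d = -155 (d = 5*(-31 + ((-6 - 2) - 14)*0) = 5*(-31 + (-8 - 14)*0) = 5*(-31 - 22*0) = 5*(-31 + 0) = 5*(-31) = -155)
k(X, f) = -5 + 6*f (k(X, f) = 6*f - 5 = -5 + 6*f)
√((k(3, -4) - 3)*d - 202347) = √(((-5 + 6*(-4)) - 3)*(-155) - 202347) = √(((-5 - 24) - 3)*(-155) - 202347) = √((-29 - 3)*(-155) - 202347) = √(-32*(-155) - 202347) = √(4960 - 202347) = √(-197387) = 17*I*√683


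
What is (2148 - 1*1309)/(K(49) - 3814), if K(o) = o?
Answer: -839/3765 ≈ -0.22284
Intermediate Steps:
(2148 - 1*1309)/(K(49) - 3814) = (2148 - 1*1309)/(49 - 3814) = (2148 - 1309)/(-3765) = 839*(-1/3765) = -839/3765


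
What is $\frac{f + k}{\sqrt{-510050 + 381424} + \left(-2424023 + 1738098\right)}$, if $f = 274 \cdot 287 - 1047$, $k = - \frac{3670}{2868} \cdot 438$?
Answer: $- \frac{12628080911950}{112447882985989} - \frac{18410294 i \sqrt{128626}}{112447882985989} \approx -0.1123 - 5.8718 \cdot 10^{-5} i$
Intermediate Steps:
$k = - \frac{133955}{239}$ ($k = \left(-3670\right) \frac{1}{2868} \cdot 438 = \left(- \frac{1835}{1434}\right) 438 = - \frac{133955}{239} \approx -560.48$)
$f = 77591$ ($f = 78638 - 1047 = 77591$)
$\frac{f + k}{\sqrt{-510050 + 381424} + \left(-2424023 + 1738098\right)} = \frac{77591 - \frac{133955}{239}}{\sqrt{-510050 + 381424} + \left(-2424023 + 1738098\right)} = \frac{18410294}{239 \left(\sqrt{-128626} - 685925\right)} = \frac{18410294}{239 \left(i \sqrt{128626} - 685925\right)} = \frac{18410294}{239 \left(-685925 + i \sqrt{128626}\right)}$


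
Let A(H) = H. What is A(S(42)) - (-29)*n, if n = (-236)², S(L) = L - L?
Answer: 1615184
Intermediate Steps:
S(L) = 0
n = 55696
A(S(42)) - (-29)*n = 0 - (-29)*55696 = 0 - 1*(-1615184) = 0 + 1615184 = 1615184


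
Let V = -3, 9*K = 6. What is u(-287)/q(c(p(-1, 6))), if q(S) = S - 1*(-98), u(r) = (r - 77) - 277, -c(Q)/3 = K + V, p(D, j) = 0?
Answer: -641/105 ≈ -6.1048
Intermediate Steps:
K = ⅔ (K = (⅑)*6 = ⅔ ≈ 0.66667)
c(Q) = 7 (c(Q) = -3*(⅔ - 3) = -3*(-7/3) = 7)
u(r) = -354 + r (u(r) = (-77 + r) - 277 = -354 + r)
q(S) = 98 + S (q(S) = S + 98 = 98 + S)
u(-287)/q(c(p(-1, 6))) = (-354 - 287)/(98 + 7) = -641/105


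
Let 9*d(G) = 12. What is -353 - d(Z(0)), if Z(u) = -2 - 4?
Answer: -1063/3 ≈ -354.33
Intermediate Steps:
Z(u) = -6
d(G) = 4/3 (d(G) = (⅑)*12 = 4/3)
-353 - d(Z(0)) = -353 - 1*4/3 = -353 - 4/3 = -1063/3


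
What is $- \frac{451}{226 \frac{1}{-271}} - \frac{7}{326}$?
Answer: $\frac{9960616}{18419} \approx 540.78$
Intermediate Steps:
$- \frac{451}{226 \frac{1}{-271}} - \frac{7}{326} = - \frac{451}{226 \left(- \frac{1}{271}\right)} - \frac{7}{326} = - \frac{451}{- \frac{226}{271}} - \frac{7}{326} = \left(-451\right) \left(- \frac{271}{226}\right) - \frac{7}{326} = \frac{122221}{226} - \frac{7}{326} = \frac{9960616}{18419}$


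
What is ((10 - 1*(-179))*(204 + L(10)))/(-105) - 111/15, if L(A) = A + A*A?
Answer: -2863/5 ≈ -572.60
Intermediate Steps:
L(A) = A + A²
((10 - 1*(-179))*(204 + L(10)))/(-105) - 111/15 = ((10 - 1*(-179))*(204 + 10*(1 + 10)))/(-105) - 111/15 = ((10 + 179)*(204 + 10*11))*(-1/105) - 111*1/15 = (189*(204 + 110))*(-1/105) - 37/5 = (189*314)*(-1/105) - 37/5 = 59346*(-1/105) - 37/5 = -2826/5 - 37/5 = -2863/5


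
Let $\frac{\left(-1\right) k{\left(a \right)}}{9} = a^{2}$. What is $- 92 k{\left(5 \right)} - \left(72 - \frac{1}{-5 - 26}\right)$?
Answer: $\frac{639467}{31} \approx 20628.0$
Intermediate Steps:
$k{\left(a \right)} = - 9 a^{2}$
$- 92 k{\left(5 \right)} - \left(72 - \frac{1}{-5 - 26}\right) = - 92 \left(- 9 \cdot 5^{2}\right) - \left(72 - \frac{1}{-5 - 26}\right) = - 92 \left(\left(-9\right) 25\right) - \left(72 + \frac{1}{31}\right) = \left(-92\right) \left(-225\right) - \frac{2233}{31} = 20700 - \frac{2233}{31} = \frac{639467}{31}$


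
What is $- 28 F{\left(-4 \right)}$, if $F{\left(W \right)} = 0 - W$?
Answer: $-112$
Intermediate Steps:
$F{\left(W \right)} = - W$
$- 28 F{\left(-4 \right)} = - 28 \left(\left(-1\right) \left(-4\right)\right) = \left(-28\right) 4 = -112$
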